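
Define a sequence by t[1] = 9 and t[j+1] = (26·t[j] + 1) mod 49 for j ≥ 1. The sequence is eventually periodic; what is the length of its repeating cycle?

42

We have t[1] = 9; t[2] = 39; t[3] = 35; t[4] = 29; t[5] = 20; t[6] = 31; t[7] = 23; t[8] = 11; t[9] = 42; t[10] = 15; t[11] = 48; t[12] = 24; t[13] = 37; t[14] = 32; t[15] = 0; t[16] = 1; t[17] = 27; t[18] = 17; t[19] = 2; t[20] = 4; t[21] = 7; t[22] = 36; t[23] = 6; t[24] = 10; t[25] = 16; t[26] = 25; t[27] = 14; t[28] = 22; t[29] = 34; t[30] = 3; t[31] = 30; t[32] = 46; t[33] = 21; t[34] = 8; t[35] = 13; t[36] = 45; t[37] = 44; t[38] = 18; t[39] = 28; t[40] = 43; t[41] = 41; t[42] = 38; t[43] = 9.
Since t[43] = t[1] = 9, the sequence is periodic with period 42.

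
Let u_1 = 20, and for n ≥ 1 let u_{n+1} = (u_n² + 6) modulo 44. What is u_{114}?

Listing terms: u_1 = 20, u_2 = 10, u_3 = 18, u_4 = 22, u_5 = 6, u_6 = 42, u_7 = 10.
Since u_7 = u_2 = 10, the sequence is eventually periodic: after a pre-period of length 1 it cycles with period 5.
For n ≥ 2, u_n depends only on (n - 2) mod 5. (114 - 2) mod 5 = 2, so u_{114} = u_4 = 22.

22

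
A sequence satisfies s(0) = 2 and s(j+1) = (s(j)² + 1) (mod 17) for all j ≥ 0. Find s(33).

14

s(0) = 2, s(1) = 5, s(2) = 9, s(3) = 14, s(4) = 10, s(5) = 16, s(6) = 2.
The sequence repeats with period 6.
(33 - 0) mod 6 = 3, so s(33) = s(3) = 14.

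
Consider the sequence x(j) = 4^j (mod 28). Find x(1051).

We have x(0) = 1,  x(1) = 4,  x(2) = 16,  x(3) = 8,  x(4) = 4.
Since x(4) = x(1) = 4, the sequence is eventually periodic: after a pre-period of length 1 it cycles with period 3.
For j ≥ 1, x(j) depends only on (j - 1) mod 3. (1051 - 1) mod 3 = 0, so x(1051) = x(1) = 4.

4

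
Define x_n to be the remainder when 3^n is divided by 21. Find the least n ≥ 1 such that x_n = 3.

We have x_0 = 1, x_1 = 3, x_2 = 9, x_3 = 6, x_4 = 18, x_5 = 12, x_6 = 15, x_7 = 3.
Since x_7 = x_1 = 3, the sequence is eventually periodic: after a pre-period of length 1 it cycles with period 6.
The value 3 first appears (with n ≥ 1) at x_1.

1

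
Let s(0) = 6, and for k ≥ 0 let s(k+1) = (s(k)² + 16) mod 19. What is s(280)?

14

s(0) = 6, s(1) = 14, s(2) = 3, s(3) = 6.
The sequence repeats with period 3.
(280 - 0) mod 3 = 1, so s(280) = s(1) = 14.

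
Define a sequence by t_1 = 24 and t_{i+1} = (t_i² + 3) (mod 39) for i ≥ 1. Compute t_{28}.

0

t_1 = 24, t_2 = 33, t_3 = 0, t_4 = 3, t_5 = 12, t_6 = 30, t_7 = 6, t_8 = 0.
Since t_8 = t_3 = 0, the sequence is eventually periodic: after a pre-period of length 2 it cycles with period 5.
For i ≥ 3, t_i depends only on (i - 3) mod 5. (28 - 3) mod 5 = 0, so t_{28} = t_3 = 0.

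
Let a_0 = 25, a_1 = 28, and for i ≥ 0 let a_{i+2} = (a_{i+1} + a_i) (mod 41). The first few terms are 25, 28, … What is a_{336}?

0

We have a_0 = 25; a_1 = 28; a_2 = 12; a_3 = 40; a_4 = 11; a_5 = 10; a_6 = 21; a_7 = 31; a_8 = 11; a_9 = 1; a_{10} = 12; a_{11} = 13; a_{12} = 25; a_{13} = 38; a_{14} = 22; a_{15} = 19; a_{16} = 0; a_{17} = 19; a_{18} = 19; a_{19} = 38; a_{20} = 16; a_{21} = 13; a_{22} = 29; a_{23} = 1; a_{24} = 30; a_{25} = 31; a_{26} = 20; a_{27} = 10; a_{28} = 30; a_{29} = 40; a_{30} = 29; a_{31} = 28; a_{32} = 16; a_{33} = 3; a_{34} = 19; a_{35} = 22; a_{36} = 0; a_{37} = 22; a_{38} = 22; a_{39} = 3; a_{40} = 25; a_{41} = 28.
Since (a_{40}, a_{41}) = (a_0, a_1) = (25, 28) (two consecutive terms determine the rest), the sequence is periodic with period 40.
(336 - 0) mod 40 = 16, so a_{336} = a_{16} = 0.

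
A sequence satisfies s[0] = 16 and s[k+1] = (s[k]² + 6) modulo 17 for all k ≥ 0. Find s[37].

s[0] = 16; s[1] = 7; s[2] = 4; s[3] = 5; s[4] = 14; s[5] = 15; s[6] = 10; s[7] = 4.
Since s[7] = s[2] = 4, the sequence is eventually periodic: after a pre-period of length 2 it cycles with period 5.
For k ≥ 2, s[k] depends only on (k - 2) mod 5. (37 - 2) mod 5 = 0, so s[37] = s[2] = 4.

4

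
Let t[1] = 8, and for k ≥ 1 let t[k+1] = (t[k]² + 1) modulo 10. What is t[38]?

Listing terms: t[1] = 8, t[2] = 5, t[3] = 6, t[4] = 7, t[5] = 0, t[6] = 1, t[7] = 2, t[8] = 5.
Since t[8] = t[2] = 5, the sequence is eventually periodic: after a pre-period of length 1 it cycles with period 6.
For k ≥ 2, t[k] depends only on (k - 2) mod 6. (38 - 2) mod 6 = 0, so t[38] = t[2] = 5.

5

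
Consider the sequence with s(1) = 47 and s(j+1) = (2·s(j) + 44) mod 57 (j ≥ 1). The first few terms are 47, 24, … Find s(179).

Computing terms: s(1) = 47,  s(2) = 24,  s(3) = 35,  s(4) = 0,  s(5) = 44,  s(6) = 18,  s(7) = 23,  s(8) = 33,  s(9) = 53,  s(10) = 36,  s(11) = 2,  s(12) = 48,  s(13) = 26,  s(14) = 39,  s(15) = 8,  s(16) = 3,  s(17) = 50,  s(18) = 30,  s(19) = 47.
The sequence repeats with period 18.
(179 - 1) mod 18 = 16, so s(179) = s(17) = 50.

50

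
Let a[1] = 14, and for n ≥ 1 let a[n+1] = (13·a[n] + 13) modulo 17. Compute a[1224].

Listing terms: a[1] = 14, a[2] = 8, a[3] = 15, a[4] = 4, a[5] = 14.
The sequence repeats with period 4.
So a[1224] = a[1 + ((1224-1) mod 4)] = a[4] = 4.

4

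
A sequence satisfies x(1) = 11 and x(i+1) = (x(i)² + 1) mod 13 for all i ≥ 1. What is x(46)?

Computing terms: x(1) = 11; x(2) = 5; x(3) = 0; x(4) = 1; x(5) = 2; x(6) = 5.
Since x(6) = x(2) = 5, the sequence is eventually periodic: after a pre-period of length 1 it cycles with period 4.
For i ≥ 2, x(i) depends only on (i - 2) mod 4. (46 - 2) mod 4 = 0, so x(46) = x(2) = 5.

5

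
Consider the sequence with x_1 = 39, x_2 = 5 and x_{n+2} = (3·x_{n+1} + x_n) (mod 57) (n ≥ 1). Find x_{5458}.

2

Listing terms: x_1 = 39,  x_2 = 5,  x_3 = 54,  x_4 = 53,  x_5 = 42,  x_6 = 8,  x_7 = 9,  x_8 = 35,  x_9 = 0,  x_{10} = 35,  x_{11} = 48,  x_{12} = 8,  x_{13} = 15,  x_{14} = 53,  x_{15} = 3,  x_{16} = 5,  x_{17} = 18,  x_{18} = 2,  x_{19} = 24,  x_{20} = 17,  x_{21} = 18,  x_{22} = 14,  x_{23} = 3,  x_{24} = 23,  x_{25} = 15,  x_{26} = 11,  x_{27} = 48,  x_{28} = 41,  x_{29} = 0,  x_{30} = 41,  x_{31} = 9,  x_{32} = 11,  x_{33} = 42,  x_{34} = 23,  x_{35} = 54,  x_{36} = 14,  x_{37} = 39,  x_{38} = 17,  x_{39} = 33,  x_{40} = 2,  x_{41} = 39,  x_{42} = 5.
Since (x_{41}, x_{42}) = (x_1, x_2) = (39, 5) (two consecutive terms determine the rest), the sequence is periodic with period 40.
So x_{5458} = x_{1 + ((5458-1) mod 40)} = x_{18} = 2.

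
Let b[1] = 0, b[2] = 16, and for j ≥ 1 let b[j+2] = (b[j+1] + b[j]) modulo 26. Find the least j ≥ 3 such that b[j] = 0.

8

Listing terms: b[1] = 0,  b[2] = 16,  b[3] = 16,  b[4] = 6,  b[5] = 22,  b[6] = 2,  b[7] = 24,  b[8] = 0,  b[9] = 24,  b[10] = 24,  b[11] = 22,  b[12] = 20,  b[13] = 16,  b[14] = 10,  b[15] = 0,  b[16] = 10,  b[17] = 10,  b[18] = 20,  b[19] = 4,  b[20] = 24,  b[21] = 2,  b[22] = 0,  b[23] = 2,  b[24] = 2,  b[25] = 4,  b[26] = 6,  b[27] = 10,  b[28] = 16,  b[29] = 0,  b[30] = 16.
The sequence repeats with period 28.
The value 0 first appears (with j ≥ 3) at b[8].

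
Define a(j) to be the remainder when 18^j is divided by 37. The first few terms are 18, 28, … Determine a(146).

28

We have a(1) = 18,  a(2) = 28,  a(3) = 23,  a(4) = 7,  a(5) = 15,  a(6) = 11,  a(7) = 13,  a(8) = 12,  a(9) = 31,  a(10) = 3,  a(11) = 17,  a(12) = 10,  a(13) = 32,  a(14) = 21,  a(15) = 8,  a(16) = 33,  a(17) = 2,  a(18) = 36,  a(19) = 19,  a(20) = 9,  a(21) = 14,  a(22) = 30,  a(23) = 22,  a(24) = 26,  a(25) = 24,  a(26) = 25,  a(27) = 6,  a(28) = 34,  a(29) = 20,  a(30) = 27,  a(31) = 5,  a(32) = 16,  a(33) = 29,  a(34) = 4,  a(35) = 35,  a(36) = 1,  a(37) = 18.
Since a(37) = a(1) = 18, the sequence is periodic with period 36.
(146 - 1) mod 36 = 1, so a(146) = a(2) = 28.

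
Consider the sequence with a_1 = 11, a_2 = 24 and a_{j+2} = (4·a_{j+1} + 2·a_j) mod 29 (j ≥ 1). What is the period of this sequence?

28

Computing terms: a_1 = 11,  a_2 = 24,  a_3 = 2,  a_4 = 27,  a_5 = 25,  a_6 = 9,  a_7 = 28,  a_8 = 14,  a_9 = 25,  a_{10} = 12,  a_{11} = 11,  a_{12} = 10,  a_{13} = 4,  a_{14} = 7,  a_{15} = 7,  a_{16} = 13,  a_{17} = 8,  a_{18} = 0,  a_{19} = 16,  a_{20} = 6,  a_{21} = 27,  a_{22} = 4,  a_{23} = 12,  a_{24} = 27,  a_{25} = 16,  a_{26} = 2,  a_{27} = 11,  a_{28} = 19,  a_{29} = 11,  a_{30} = 24.
The sequence repeats with period 28.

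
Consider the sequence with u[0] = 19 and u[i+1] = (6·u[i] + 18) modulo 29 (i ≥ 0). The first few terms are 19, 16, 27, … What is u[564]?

Computing terms: u[0] = 19; u[1] = 16; u[2] = 27; u[3] = 6; u[4] = 25; u[5] = 23; u[6] = 11; u[7] = 26; u[8] = 0; u[9] = 18; u[10] = 10; u[11] = 20; u[12] = 22; u[13] = 5; u[14] = 19.
The sequence repeats with period 14.
(564 - 0) mod 14 = 4, so u[564] = u[4] = 25.

25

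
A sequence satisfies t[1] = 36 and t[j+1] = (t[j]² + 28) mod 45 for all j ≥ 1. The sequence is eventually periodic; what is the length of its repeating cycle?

Listing terms: t[1] = 36, t[2] = 19, t[3] = 29, t[4] = 14, t[5] = 44, t[6] = 29.
Since t[6] = t[3] = 29, the sequence is eventually periodic: after a pre-period of length 2 it cycles with period 3.

3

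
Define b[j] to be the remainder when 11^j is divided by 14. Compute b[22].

Computing terms: b[0] = 1, b[1] = 11, b[2] = 9, b[3] = 1.
The sequence repeats with period 3.
(22 - 0) mod 3 = 1, so b[22] = b[1] = 11.

11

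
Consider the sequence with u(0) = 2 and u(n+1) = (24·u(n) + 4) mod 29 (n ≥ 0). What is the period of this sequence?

7

We have u(0) = 2, u(1) = 23, u(2) = 5, u(3) = 8, u(4) = 22, u(5) = 10, u(6) = 12, u(7) = 2.
Since u(7) = u(0) = 2, the sequence is periodic with period 7.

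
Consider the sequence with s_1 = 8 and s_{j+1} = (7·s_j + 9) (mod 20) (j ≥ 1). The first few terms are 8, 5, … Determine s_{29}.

8

Computing terms: s_1 = 8; s_2 = 5; s_3 = 4; s_4 = 17; s_5 = 8.
Since s_5 = s_1 = 8, the sequence is periodic with period 4.
So s_{29} = s_{1 + ((29-1) mod 4)} = s_1 = 8.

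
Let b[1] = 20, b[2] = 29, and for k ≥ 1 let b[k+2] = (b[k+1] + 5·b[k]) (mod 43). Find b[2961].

Computing terms: b[1] = 20; b[2] = 29; b[3] = 0; b[4] = 16; b[5] = 16; b[6] = 10; b[7] = 4; b[8] = 11; b[9] = 31; b[10] = 0; b[11] = 26; b[12] = 26; b[13] = 27; b[14] = 28; b[15] = 34; b[16] = 2; b[17] = 0; b[18] = 10; b[19] = 10; b[20] = 17; b[21] = 24; b[22] = 23; b[23] = 14; b[24] = 0; b[25] = 27; b[26] = 27; b[27] = 33; b[28] = 39; b[29] = 32; b[30] = 12; b[31] = 0; b[32] = 17; b[33] = 17; b[34] = 16; b[35] = 15; b[36] = 9; b[37] = 41; b[38] = 0; b[39] = 33; b[40] = 33; b[41] = 26; b[42] = 19; b[43] = 20; b[44] = 29.
Since (b[43], b[44]) = (b[1], b[2]) = (20, 29) (two consecutive terms determine the rest), the sequence is periodic with period 42.
So b[2961] = b[1 + ((2961-1) mod 42)] = b[21] = 24.

24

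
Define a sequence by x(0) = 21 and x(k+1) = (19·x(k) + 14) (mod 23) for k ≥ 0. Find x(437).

0

x(0) = 21,  x(1) = 22,  x(2) = 18,  x(3) = 11,  x(4) = 16,  x(5) = 19,  x(6) = 7,  x(7) = 9,  x(8) = 1,  x(9) = 10,  x(10) = 20,  x(11) = 3,  x(12) = 2,  x(13) = 6,  x(14) = 13,  x(15) = 8,  x(16) = 5,  x(17) = 17,  x(18) = 15,  x(19) = 0,  x(20) = 14,  x(21) = 4,  x(22) = 21.
The sequence repeats with period 22.
So x(437) = x(0 + ((437-0) mod 22)) = x(19) = 0.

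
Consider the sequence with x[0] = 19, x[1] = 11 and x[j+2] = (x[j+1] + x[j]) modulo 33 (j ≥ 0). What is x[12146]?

Listing terms: x[0] = 19; x[1] = 11; x[2] = 30; x[3] = 8; x[4] = 5; x[5] = 13; x[6] = 18; x[7] = 31; x[8] = 16; x[9] = 14; x[10] = 30; x[11] = 11; x[12] = 8; x[13] = 19; x[14] = 27; x[15] = 13; x[16] = 7; x[17] = 20; x[18] = 27; x[19] = 14; x[20] = 8; x[21] = 22; x[22] = 30; x[23] = 19; x[24] = 16; x[25] = 2; x[26] = 18; x[27] = 20; x[28] = 5; x[29] = 25; x[30] = 30; x[31] = 22; x[32] = 19; x[33] = 8; x[34] = 27; x[35] = 2; x[36] = 29; x[37] = 31; x[38] = 27; x[39] = 25; x[40] = 19; x[41] = 11.
Since (x[40], x[41]) = (x[0], x[1]) = (19, 11) (two consecutive terms determine the rest), the sequence is periodic with period 40.
(12146 - 0) mod 40 = 26, so x[12146] = x[26] = 18.

18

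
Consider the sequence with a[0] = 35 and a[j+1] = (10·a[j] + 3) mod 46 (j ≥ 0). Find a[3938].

35

We have a[0] = 35; a[1] = 31; a[2] = 37; a[3] = 5; a[4] = 7; a[5] = 27; a[6] = 43; a[7] = 19; a[8] = 9; a[9] = 1; a[10] = 13; a[11] = 41; a[12] = 45; a[13] = 39; a[14] = 25; a[15] = 23; a[16] = 3; a[17] = 33; a[18] = 11; a[19] = 21; a[20] = 29; a[21] = 17; a[22] = 35.
The sequence repeats with period 22.
(3938 - 0) mod 22 = 0, so a[3938] = a[0] = 35.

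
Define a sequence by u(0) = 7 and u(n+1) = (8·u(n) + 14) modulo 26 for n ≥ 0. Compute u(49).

u(0) = 7,  u(1) = 18,  u(2) = 2,  u(3) = 4,  u(4) = 20,  u(5) = 18.
Since u(5) = u(1) = 18, the sequence is eventually periodic: after a pre-period of length 1 it cycles with period 4.
For n ≥ 1, u(n) depends only on (n - 1) mod 4. (49 - 1) mod 4 = 0, so u(49) = u(1) = 18.

18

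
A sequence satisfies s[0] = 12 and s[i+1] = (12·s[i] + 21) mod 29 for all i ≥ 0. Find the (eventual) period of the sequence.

We have s[0] = 12,  s[1] = 20,  s[2] = 0,  s[3] = 21,  s[4] = 12.
Since s[4] = s[0] = 12, the sequence is periodic with period 4.

4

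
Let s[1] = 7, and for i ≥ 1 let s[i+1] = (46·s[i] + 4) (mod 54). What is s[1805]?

32

s[1] = 7; s[2] = 2; s[3] = 42; s[4] = 46; s[5] = 14; s[6] = 0; s[7] = 4; s[8] = 26; s[9] = 12; s[10] = 16; s[11] = 38; s[12] = 24; s[13] = 28; s[14] = 50; s[15] = 36; s[16] = 40; s[17] = 8; s[18] = 48; s[19] = 52; s[20] = 20; s[21] = 6; s[22] = 10; s[23] = 32; s[24] = 18; s[25] = 22; s[26] = 44; s[27] = 30; s[28] = 34; s[29] = 2.
Since s[29] = s[2] = 2, the sequence is eventually periodic: after a pre-period of length 1 it cycles with period 27.
For i ≥ 2, s[i] depends only on (i - 2) mod 27. (1805 - 2) mod 27 = 21, so s[1805] = s[23] = 32.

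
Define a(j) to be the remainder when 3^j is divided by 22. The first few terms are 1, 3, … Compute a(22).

9

Listing terms: a(0) = 1,  a(1) = 3,  a(2) = 9,  a(3) = 5,  a(4) = 15,  a(5) = 1.
Since a(5) = a(0) = 1, the sequence is periodic with period 5.
So a(22) = a(0 + ((22-0) mod 5)) = a(2) = 9.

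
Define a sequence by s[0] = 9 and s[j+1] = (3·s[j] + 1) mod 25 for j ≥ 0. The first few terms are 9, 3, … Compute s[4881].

We have s[0] = 9,  s[1] = 3,  s[2] = 10,  s[3] = 6,  s[4] = 19,  s[5] = 8,  s[6] = 0,  s[7] = 1,  s[8] = 4,  s[9] = 13,  s[10] = 15,  s[11] = 21,  s[12] = 14,  s[13] = 18,  s[14] = 5,  s[15] = 16,  s[16] = 24,  s[17] = 23,  s[18] = 20,  s[19] = 11,  s[20] = 9.
Since s[20] = s[0] = 9, the sequence is periodic with period 20.
(4881 - 0) mod 20 = 1, so s[4881] = s[1] = 3.

3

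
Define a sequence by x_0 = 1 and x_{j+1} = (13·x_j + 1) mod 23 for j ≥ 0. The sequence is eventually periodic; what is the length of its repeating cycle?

Computing terms: x_0 = 1, x_1 = 14, x_2 = 22, x_3 = 11, x_4 = 6, x_5 = 10, x_6 = 16, x_7 = 2, x_8 = 4, x_9 = 7, x_{10} = 0, x_{11} = 1.
Since x_{11} = x_0 = 1, the sequence is periodic with period 11.

11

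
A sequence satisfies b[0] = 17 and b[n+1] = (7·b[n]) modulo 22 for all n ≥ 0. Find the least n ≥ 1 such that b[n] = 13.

b[0] = 17,  b[1] = 9,  b[2] = 19,  b[3] = 1,  b[4] = 7,  b[5] = 5,  b[6] = 13,  b[7] = 3,  b[8] = 21,  b[9] = 15,  b[10] = 17.
Since b[10] = b[0] = 17, the sequence is periodic with period 10.
The value 13 first appears (with n ≥ 1) at b[6].

6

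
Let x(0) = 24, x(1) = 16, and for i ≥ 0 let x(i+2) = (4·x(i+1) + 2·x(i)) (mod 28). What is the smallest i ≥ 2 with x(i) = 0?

x(0) = 24, x(1) = 16, x(2) = 0, x(3) = 4, x(4) = 16, x(5) = 16, x(6) = 12, x(7) = 24, x(8) = 8, x(9) = 24, x(10) = 0, x(11) = 20, x(12) = 24, x(13) = 24, x(14) = 4, x(15) = 8, x(16) = 12, x(17) = 8, x(18) = 0, x(19) = 16, x(20) = 8, x(21) = 8, x(22) = 20, x(23) = 12, x(24) = 4, x(25) = 12, x(26) = 0, x(27) = 24, x(28) = 12, x(29) = 12, x(30) = 16, x(31) = 4, x(32) = 20, x(33) = 4, x(34) = 0, x(35) = 8, x(36) = 4, x(37) = 4, x(38) = 24, x(39) = 20, x(40) = 16, x(41) = 20, x(42) = 0, x(43) = 12, x(44) = 20, x(45) = 20, x(46) = 8, x(47) = 16, x(48) = 24, x(49) = 16.
The sequence repeats with period 48.
The value 0 first appears (with i ≥ 2) at x(2).

2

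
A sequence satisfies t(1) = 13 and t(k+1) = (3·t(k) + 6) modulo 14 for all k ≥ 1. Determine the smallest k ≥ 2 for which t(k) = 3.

Listing terms: t(1) = 13,  t(2) = 3,  t(3) = 1,  t(4) = 9,  t(5) = 5,  t(6) = 7,  t(7) = 13.
Since t(7) = t(1) = 13, the sequence is periodic with period 6.
The value 3 first appears (with k ≥ 2) at t(2).

2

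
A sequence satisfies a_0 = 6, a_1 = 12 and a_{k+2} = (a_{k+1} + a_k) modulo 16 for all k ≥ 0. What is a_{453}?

6

Computing terms: a_0 = 6,  a_1 = 12,  a_2 = 2,  a_3 = 14,  a_4 = 0,  a_5 = 14,  a_6 = 14,  a_7 = 12,  a_8 = 10,  a_9 = 6,  a_{10} = 0,  a_{11} = 6,  a_{12} = 6,  a_{13} = 12.
The sequence repeats with period 12.
(453 - 0) mod 12 = 9, so a_{453} = a_9 = 6.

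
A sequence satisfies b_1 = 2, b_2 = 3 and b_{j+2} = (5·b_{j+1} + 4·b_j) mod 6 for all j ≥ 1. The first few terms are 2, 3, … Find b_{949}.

We have b_1 = 2,  b_2 = 3,  b_3 = 5,  b_4 = 1,  b_5 = 1,  b_6 = 3,  b_7 = 1,  b_8 = 5,  b_9 = 5,  b_{10} = 3,  b_{11} = 5.
Since (b_{10}, b_{11}) = (b_2, b_3) = (3, 5) (two consecutive terms determine the rest), the sequence is eventually periodic: after a pre-period of length 1 it cycles with period 8.
For j ≥ 2, b_j depends only on (j - 2) mod 8. (949 - 2) mod 8 = 3, so b_{949} = b_5 = 1.

1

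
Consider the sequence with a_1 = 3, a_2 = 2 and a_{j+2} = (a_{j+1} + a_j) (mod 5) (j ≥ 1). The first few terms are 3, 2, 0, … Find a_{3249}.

1

We have a_1 = 3; a_2 = 2; a_3 = 0; a_4 = 2; a_5 = 2; a_6 = 4; a_7 = 1; a_8 = 0; a_9 = 1; a_{10} = 1; a_{11} = 2; a_{12} = 3; a_{13} = 0; a_{14} = 3; a_{15} = 3; a_{16} = 1; a_{17} = 4; a_{18} = 0; a_{19} = 4; a_{20} = 4; a_{21} = 3; a_{22} = 2.
The sequence repeats with period 20.
So a_{3249} = a_{1 + ((3249-1) mod 20)} = a_9 = 1.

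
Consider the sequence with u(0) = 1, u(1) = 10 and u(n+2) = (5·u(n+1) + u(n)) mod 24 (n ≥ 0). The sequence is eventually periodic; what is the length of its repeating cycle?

24

Computing terms: u(0) = 1, u(1) = 10, u(2) = 3, u(3) = 1, u(4) = 8, u(5) = 17, u(6) = 21, u(7) = 2, u(8) = 7, u(9) = 13, u(10) = 0, u(11) = 13, u(12) = 17, u(13) = 2, u(14) = 3, u(15) = 17, u(16) = 16, u(17) = 1, u(18) = 21, u(19) = 10, u(20) = 23, u(21) = 5, u(22) = 0, u(23) = 5, u(24) = 1, u(25) = 10.
Since (u(24), u(25)) = (u(0), u(1)) = (1, 10) (two consecutive terms determine the rest), the sequence is periodic with period 24.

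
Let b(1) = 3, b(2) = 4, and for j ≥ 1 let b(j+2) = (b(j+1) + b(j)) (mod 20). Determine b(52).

b(1) = 3, b(2) = 4, b(3) = 7, b(4) = 11, b(5) = 18, b(6) = 9, b(7) = 7, b(8) = 16, b(9) = 3, b(10) = 19, b(11) = 2, b(12) = 1, b(13) = 3, b(14) = 4.
Since (b(13), b(14)) = (b(1), b(2)) = (3, 4) (two consecutive terms determine the rest), the sequence is periodic with period 12.
(52 - 1) mod 12 = 3, so b(52) = b(4) = 11.

11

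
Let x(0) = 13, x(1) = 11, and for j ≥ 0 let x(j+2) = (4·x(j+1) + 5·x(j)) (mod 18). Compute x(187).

Listing terms: x(0) = 13; x(1) = 11; x(2) = 1; x(3) = 5; x(4) = 7; x(5) = 17; x(6) = 13; x(7) = 11.
Since (x(6), x(7)) = (x(0), x(1)) = (13, 11) (two consecutive terms determine the rest), the sequence is periodic with period 6.
(187 - 0) mod 6 = 1, so x(187) = x(1) = 11.

11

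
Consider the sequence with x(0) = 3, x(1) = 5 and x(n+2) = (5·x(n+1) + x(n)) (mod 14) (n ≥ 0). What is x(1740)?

3

Computing terms: x(0) = 3; x(1) = 5; x(2) = 0; x(3) = 5; x(4) = 11; x(5) = 4; x(6) = 3; x(7) = 5.
Since (x(6), x(7)) = (x(0), x(1)) = (3, 5) (two consecutive terms determine the rest), the sequence is periodic with period 6.
So x(1740) = x(0 + ((1740-0) mod 6)) = x(0) = 3.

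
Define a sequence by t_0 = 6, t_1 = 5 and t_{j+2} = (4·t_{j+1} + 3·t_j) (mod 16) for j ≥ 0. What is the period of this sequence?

We have t_0 = 6, t_1 = 5, t_2 = 6, t_3 = 7, t_4 = 14, t_5 = 13, t_6 = 14, t_7 = 15, t_8 = 6, t_9 = 5.
The sequence repeats with period 8.

8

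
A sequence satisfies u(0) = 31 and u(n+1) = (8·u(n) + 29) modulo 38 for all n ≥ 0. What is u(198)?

u(0) = 31, u(1) = 11, u(2) = 3, u(3) = 15, u(4) = 35, u(5) = 5, u(6) = 31.
The sequence repeats with period 6.
(198 - 0) mod 6 = 0, so u(198) = u(0) = 31.

31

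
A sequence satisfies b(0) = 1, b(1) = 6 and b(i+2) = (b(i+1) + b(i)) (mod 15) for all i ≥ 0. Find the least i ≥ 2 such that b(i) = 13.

b(0) = 1; b(1) = 6; b(2) = 7; b(3) = 13; b(4) = 5; b(5) = 3; b(6) = 8; b(7) = 11; b(8) = 4; b(9) = 0; b(10) = 4; b(11) = 4; b(12) = 8; b(13) = 12; b(14) = 5; b(15) = 2; b(16) = 7; b(17) = 9; b(18) = 1; b(19) = 10; b(20) = 11; b(21) = 6; b(22) = 2; b(23) = 8; b(24) = 10; b(25) = 3; b(26) = 13; b(27) = 1; b(28) = 14; b(29) = 0; b(30) = 14; b(31) = 14; b(32) = 13; b(33) = 12; b(34) = 10; b(35) = 7; b(36) = 2; b(37) = 9; b(38) = 11; b(39) = 5; b(40) = 1; b(41) = 6.
The sequence repeats with period 40.
The value 13 first appears (with i ≥ 2) at b(3).

3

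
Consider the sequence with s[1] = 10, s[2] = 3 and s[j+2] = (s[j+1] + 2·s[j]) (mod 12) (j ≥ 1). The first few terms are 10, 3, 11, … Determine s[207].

s[1] = 10; s[2] = 3; s[3] = 11; s[4] = 5; s[5] = 3; s[6] = 1; s[7] = 7; s[8] = 9; s[9] = 11; s[10] = 5.
Since (s[9], s[10]) = (s[3], s[4]) = (11, 5) (two consecutive terms determine the rest), the sequence is eventually periodic: after a pre-period of length 2 it cycles with period 6.
For j ≥ 3, s[j] depends only on (j - 3) mod 6. (207 - 3) mod 6 = 0, so s[207] = s[3] = 11.

11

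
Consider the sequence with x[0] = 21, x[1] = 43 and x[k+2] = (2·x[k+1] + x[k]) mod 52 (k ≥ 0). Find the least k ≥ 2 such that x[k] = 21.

x[0] = 21; x[1] = 43; x[2] = 3; x[3] = 49; x[4] = 49; x[5] = 43; x[6] = 31; x[7] = 1; x[8] = 33; x[9] = 15; x[10] = 11; x[11] = 37; x[12] = 33; x[13] = 51; x[14] = 31; x[15] = 9; x[16] = 49; x[17] = 3; x[18] = 3; x[19] = 9; x[20] = 21; x[21] = 51; x[22] = 19; x[23] = 37; x[24] = 41; x[25] = 15; x[26] = 19; x[27] = 1; x[28] = 21; x[29] = 43.
The sequence repeats with period 28.
The value 21 first appears (with k ≥ 2) at x[20].

20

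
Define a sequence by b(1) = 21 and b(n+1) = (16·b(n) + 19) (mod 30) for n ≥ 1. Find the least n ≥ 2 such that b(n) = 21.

We have b(1) = 21; b(2) = 25; b(3) = 29; b(4) = 3; b(5) = 7; b(6) = 11; b(7) = 15; b(8) = 19; b(9) = 23; b(10) = 27; b(11) = 1; b(12) = 5; b(13) = 9; b(14) = 13; b(15) = 17; b(16) = 21.
The sequence repeats with period 15.
The value 21 next appears (with n ≥ 2) at b(16).

16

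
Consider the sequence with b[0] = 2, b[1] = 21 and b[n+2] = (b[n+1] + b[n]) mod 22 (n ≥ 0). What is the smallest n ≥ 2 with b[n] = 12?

12

We have b[0] = 2,  b[1] = 21,  b[2] = 1,  b[3] = 0,  b[4] = 1,  b[5] = 1,  b[6] = 2,  b[7] = 3,  b[8] = 5,  b[9] = 8,  b[10] = 13,  b[11] = 21,  b[12] = 12,  b[13] = 11,  b[14] = 1,  b[15] = 12,  b[16] = 13,  b[17] = 3,  b[18] = 16,  b[19] = 19,  b[20] = 13,  b[21] = 10,  b[22] = 1,  b[23] = 11,  b[24] = 12,  b[25] = 1,  b[26] = 13,  b[27] = 14,  b[28] = 5,  b[29] = 19,  b[30] = 2,  b[31] = 21.
Since (b[30], b[31]) = (b[0], b[1]) = (2, 21) (two consecutive terms determine the rest), the sequence is periodic with period 30.
The value 12 first appears (with n ≥ 2) at b[12].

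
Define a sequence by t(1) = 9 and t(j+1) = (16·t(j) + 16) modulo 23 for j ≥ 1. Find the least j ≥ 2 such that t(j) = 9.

Listing terms: t(1) = 9,  t(2) = 22,  t(3) = 0,  t(4) = 16,  t(5) = 19,  t(6) = 21,  t(7) = 7,  t(8) = 13,  t(9) = 17,  t(10) = 12,  t(11) = 1,  t(12) = 9.
The sequence repeats with period 11.
The value 9 next appears (with j ≥ 2) at t(12).

12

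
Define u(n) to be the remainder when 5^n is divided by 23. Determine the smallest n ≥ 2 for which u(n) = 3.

Computing terms: u(1) = 5,  u(2) = 2,  u(3) = 10,  u(4) = 4,  u(5) = 20,  u(6) = 8,  u(7) = 17,  u(8) = 16,  u(9) = 11,  u(10) = 9,  u(11) = 22,  u(12) = 18,  u(13) = 21,  u(14) = 13,  u(15) = 19,  u(16) = 3,  u(17) = 15,  u(18) = 6,  u(19) = 7,  u(20) = 12,  u(21) = 14,  u(22) = 1,  u(23) = 5.
The sequence repeats with period 22.
The value 3 first appears (with n ≥ 2) at u(16).

16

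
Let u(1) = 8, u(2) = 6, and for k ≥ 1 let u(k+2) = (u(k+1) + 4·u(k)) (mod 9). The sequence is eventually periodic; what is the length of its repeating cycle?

Computing terms: u(1) = 8, u(2) = 6, u(3) = 2, u(4) = 8, u(5) = 7, u(6) = 3, u(7) = 4, u(8) = 7, u(9) = 5, u(10) = 6, u(11) = 8, u(12) = 5, u(13) = 1, u(14) = 3, u(15) = 7, u(16) = 1, u(17) = 2, u(18) = 6, u(19) = 5, u(20) = 2, u(21) = 4, u(22) = 3, u(23) = 1, u(24) = 4, u(25) = 8, u(26) = 6.
Since (u(25), u(26)) = (u(1), u(2)) = (8, 6) (two consecutive terms determine the rest), the sequence is periodic with period 24.

24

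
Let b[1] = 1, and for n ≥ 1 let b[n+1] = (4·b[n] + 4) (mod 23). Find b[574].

8

b[1] = 1,  b[2] = 8,  b[3] = 13,  b[4] = 10,  b[5] = 21,  b[6] = 19,  b[7] = 11,  b[8] = 2,  b[9] = 12,  b[10] = 6,  b[11] = 5,  b[12] = 1.
Since b[12] = b[1] = 1, the sequence is periodic with period 11.
(574 - 1) mod 11 = 1, so b[574] = b[2] = 8.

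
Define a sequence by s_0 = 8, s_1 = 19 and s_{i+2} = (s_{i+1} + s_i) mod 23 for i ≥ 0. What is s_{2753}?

Listing terms: s_0 = 8; s_1 = 19; s_2 = 4; s_3 = 0; s_4 = 4; s_5 = 4; s_6 = 8; s_7 = 12; s_8 = 20; s_9 = 9; s_{10} = 6; s_{11} = 15; s_{12} = 21; s_{13} = 13; s_{14} = 11; s_{15} = 1; s_{16} = 12; s_{17} = 13; s_{18} = 2; s_{19} = 15; s_{20} = 17; s_{21} = 9; s_{22} = 3; s_{23} = 12; s_{24} = 15; s_{25} = 4; s_{26} = 19; s_{27} = 0; s_{28} = 19; s_{29} = 19; s_{30} = 15; s_{31} = 11; s_{32} = 3; s_{33} = 14; s_{34} = 17; s_{35} = 8; s_{36} = 2; s_{37} = 10; s_{38} = 12; s_{39} = 22; s_{40} = 11; s_{41} = 10; s_{42} = 21; s_{43} = 8; s_{44} = 6; s_{45} = 14; s_{46} = 20; s_{47} = 11; s_{48} = 8; s_{49} = 19.
Since (s_{48}, s_{49}) = (s_0, s_1) = (8, 19) (two consecutive terms determine the rest), the sequence is periodic with period 48.
So s_{2753} = s_{0 + ((2753-0) mod 48)} = s_{17} = 13.

13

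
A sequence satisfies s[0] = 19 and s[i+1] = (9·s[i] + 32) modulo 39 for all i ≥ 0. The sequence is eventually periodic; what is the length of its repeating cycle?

Listing terms: s[0] = 19,  s[1] = 8,  s[2] = 26,  s[3] = 32,  s[4] = 8.
Since s[4] = s[1] = 8, the sequence is eventually periodic: after a pre-period of length 1 it cycles with period 3.

3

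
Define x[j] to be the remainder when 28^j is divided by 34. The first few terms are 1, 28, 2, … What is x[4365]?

Computing terms: x[0] = 1, x[1] = 28, x[2] = 2, x[3] = 22, x[4] = 4, x[5] = 10, x[6] = 8, x[7] = 20, x[8] = 16, x[9] = 6, x[10] = 32, x[11] = 12, x[12] = 30, x[13] = 24, x[14] = 26, x[15] = 14, x[16] = 18, x[17] = 28.
Since x[17] = x[1] = 28, the sequence is eventually periodic: after a pre-period of length 1 it cycles with period 16.
For j ≥ 1, x[j] depends only on (j - 1) mod 16. (4365 - 1) mod 16 = 12, so x[4365] = x[13] = 24.

24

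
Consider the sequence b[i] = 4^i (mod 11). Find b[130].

b[1] = 4; b[2] = 5; b[3] = 9; b[4] = 3; b[5] = 1; b[6] = 4.
Since b[6] = b[1] = 4, the sequence is periodic with period 5.
(130 - 1) mod 5 = 4, so b[130] = b[5] = 1.

1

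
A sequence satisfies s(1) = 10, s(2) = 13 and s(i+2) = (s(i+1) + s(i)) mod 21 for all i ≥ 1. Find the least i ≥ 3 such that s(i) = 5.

11

s(1) = 10; s(2) = 13; s(3) = 2; s(4) = 15; s(5) = 17; s(6) = 11; s(7) = 7; s(8) = 18; s(9) = 4; s(10) = 1; s(11) = 5; s(12) = 6; s(13) = 11; s(14) = 17; s(15) = 7; s(16) = 3; s(17) = 10; s(18) = 13.
Since (s(17), s(18)) = (s(1), s(2)) = (10, 13) (two consecutive terms determine the rest), the sequence is periodic with period 16.
The value 5 first appears (with i ≥ 3) at s(11).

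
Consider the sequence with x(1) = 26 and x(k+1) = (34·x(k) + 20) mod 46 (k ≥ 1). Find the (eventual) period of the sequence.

22

We have x(1) = 26,  x(2) = 30,  x(3) = 28,  x(4) = 6,  x(5) = 40,  x(6) = 0,  x(7) = 20,  x(8) = 10,  x(9) = 38,  x(10) = 24,  x(11) = 8,  x(12) = 16,  x(13) = 12,  x(14) = 14,  x(15) = 36,  x(16) = 2,  x(17) = 42,  x(18) = 22,  x(19) = 32,  x(20) = 4,  x(21) = 18,  x(22) = 34,  x(23) = 26.
Since x(23) = x(1) = 26, the sequence is periodic with period 22.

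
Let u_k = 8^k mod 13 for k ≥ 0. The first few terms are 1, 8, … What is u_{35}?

u_0 = 1,  u_1 = 8,  u_2 = 12,  u_3 = 5,  u_4 = 1.
Since u_4 = u_0 = 1, the sequence is periodic with period 4.
(35 - 0) mod 4 = 3, so u_{35} = u_3 = 5.

5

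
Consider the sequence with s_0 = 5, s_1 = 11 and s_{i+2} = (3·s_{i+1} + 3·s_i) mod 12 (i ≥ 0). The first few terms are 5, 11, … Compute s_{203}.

0

s_0 = 5, s_1 = 11, s_2 = 0, s_3 = 9, s_4 = 3, s_5 = 0, s_6 = 9.
Since (s_5, s_6) = (s_2, s_3) = (0, 9) (two consecutive terms determine the rest), the sequence is eventually periodic: after a pre-period of length 2 it cycles with period 3.
For i ≥ 2, s_i depends only on (i - 2) mod 3. (203 - 2) mod 3 = 0, so s_{203} = s_2 = 0.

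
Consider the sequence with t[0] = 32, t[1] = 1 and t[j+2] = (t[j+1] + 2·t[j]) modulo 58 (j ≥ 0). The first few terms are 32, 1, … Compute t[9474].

33

t[0] = 32,  t[1] = 1,  t[2] = 7,  t[3] = 9,  t[4] = 23,  t[5] = 41,  t[6] = 29,  t[7] = 53,  t[8] = 53,  t[9] = 43,  t[10] = 33,  t[11] = 3,  t[12] = 11,  t[13] = 17,  t[14] = 39,  t[15] = 15,  t[16] = 35,  t[17] = 7,  t[18] = 19,  t[19] = 33,  t[20] = 13,  t[21] = 21,  t[22] = 47,  t[23] = 31,  t[24] = 9,  t[25] = 13,  t[26] = 31,  t[27] = 57,  t[28] = 3,  t[29] = 1,  t[30] = 7.
Since (t[29], t[30]) = (t[1], t[2]) = (1, 7) (two consecutive terms determine the rest), the sequence is eventually periodic: after a pre-period of length 1 it cycles with period 28.
For j ≥ 1, t[j] depends only on (j - 1) mod 28. (9474 - 1) mod 28 = 9, so t[9474] = t[10] = 33.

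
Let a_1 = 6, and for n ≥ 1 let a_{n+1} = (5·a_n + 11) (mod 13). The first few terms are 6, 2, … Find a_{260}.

12

Computing terms: a_1 = 6,  a_2 = 2,  a_3 = 8,  a_4 = 12,  a_5 = 6.
Since a_5 = a_1 = 6, the sequence is periodic with period 4.
(260 - 1) mod 4 = 3, so a_{260} = a_4 = 12.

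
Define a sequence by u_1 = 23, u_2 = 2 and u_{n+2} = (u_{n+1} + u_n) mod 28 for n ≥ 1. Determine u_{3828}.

27

Listing terms: u_1 = 23, u_2 = 2, u_3 = 25, u_4 = 27, u_5 = 24, u_6 = 23, u_7 = 19, u_8 = 14, u_9 = 5, u_{10} = 19, u_{11} = 24, u_{12} = 15, u_{13} = 11, u_{14} = 26, u_{15} = 9, u_{16} = 7, u_{17} = 16, u_{18} = 23, u_{19} = 11, u_{20} = 6, u_{21} = 17, u_{22} = 23, u_{23} = 12, u_{24} = 7, u_{25} = 19, u_{26} = 26, u_{27} = 17, u_{28} = 15, u_{29} = 4, u_{30} = 19, u_{31} = 23, u_{32} = 14, u_{33} = 9, u_{34} = 23, u_{35} = 4, u_{36} = 27, u_{37} = 3, u_{38} = 2, u_{39} = 5, u_{40} = 7, u_{41} = 12, u_{42} = 19, u_{43} = 3, u_{44} = 22, u_{45} = 25, u_{46} = 19, u_{47} = 16, u_{48} = 7, u_{49} = 23, u_{50} = 2.
The sequence repeats with period 48.
(3828 - 1) mod 48 = 35, so u_{3828} = u_{36} = 27.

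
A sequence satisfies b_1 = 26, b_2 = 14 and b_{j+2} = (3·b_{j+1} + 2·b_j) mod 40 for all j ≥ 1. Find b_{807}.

6

Computing terms: b_1 = 26, b_2 = 14, b_3 = 14, b_4 = 30, b_5 = 38, b_6 = 14, b_7 = 38, b_8 = 22, b_9 = 22, b_{10} = 30, b_{11} = 14, b_{12} = 22, b_{13} = 14, b_{14} = 6, b_{15} = 6, b_{16} = 30, b_{17} = 22, b_{18} = 6, b_{19} = 22, b_{20} = 38, b_{21} = 38, b_{22} = 30, b_{23} = 6, b_{24} = 38, b_{25} = 6, b_{26} = 14, b_{27} = 14.
Since (b_{26}, b_{27}) = (b_2, b_3) = (14, 14) (two consecutive terms determine the rest), the sequence is eventually periodic: after a pre-period of length 1 it cycles with period 24.
For j ≥ 2, b_j depends only on (j - 2) mod 24. (807 - 2) mod 24 = 13, so b_{807} = b_{15} = 6.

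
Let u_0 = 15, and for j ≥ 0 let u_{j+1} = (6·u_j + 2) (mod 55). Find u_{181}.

We have u_0 = 15, u_1 = 37, u_2 = 4, u_3 = 26, u_4 = 48, u_5 = 15.
Since u_5 = u_0 = 15, the sequence is periodic with period 5.
So u_{181} = u_{0 + ((181-0) mod 5)} = u_1 = 37.

37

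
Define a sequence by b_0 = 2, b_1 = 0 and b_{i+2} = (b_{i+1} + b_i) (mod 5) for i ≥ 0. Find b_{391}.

0

We have b_0 = 2,  b_1 = 0,  b_2 = 2,  b_3 = 2,  b_4 = 4,  b_5 = 1,  b_6 = 0,  b_7 = 1,  b_8 = 1,  b_9 = 2,  b_{10} = 3,  b_{11} = 0,  b_{12} = 3,  b_{13} = 3,  b_{14} = 1,  b_{15} = 4,  b_{16} = 0,  b_{17} = 4,  b_{18} = 4,  b_{19} = 3,  b_{20} = 2,  b_{21} = 0.
Since (b_{20}, b_{21}) = (b_0, b_1) = (2, 0) (two consecutive terms determine the rest), the sequence is periodic with period 20.
So b_{391} = b_{0 + ((391-0) mod 20)} = b_{11} = 0.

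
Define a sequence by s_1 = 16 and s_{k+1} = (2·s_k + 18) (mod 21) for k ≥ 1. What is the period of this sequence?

6

s_1 = 16, s_2 = 8, s_3 = 13, s_4 = 2, s_5 = 1, s_6 = 20, s_7 = 16.
Since s_7 = s_1 = 16, the sequence is periodic with period 6.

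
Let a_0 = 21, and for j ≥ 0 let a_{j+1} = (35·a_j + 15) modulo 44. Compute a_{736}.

1

We have a_0 = 21,  a_1 = 2,  a_2 = 41,  a_3 = 42,  a_4 = 33,  a_5 = 26,  a_6 = 1,  a_7 = 6,  a_8 = 5,  a_9 = 14,  a_{10} = 21.
The sequence repeats with period 10.
So a_{736} = a_{0 + ((736-0) mod 10)} = a_6 = 1.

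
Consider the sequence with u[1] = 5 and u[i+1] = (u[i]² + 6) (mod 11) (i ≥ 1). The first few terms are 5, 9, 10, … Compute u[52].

We have u[1] = 5,  u[2] = 9,  u[3] = 10,  u[4] = 7,  u[5] = 0,  u[6] = 6,  u[7] = 9.
Since u[7] = u[2] = 9, the sequence is eventually periodic: after a pre-period of length 1 it cycles with period 5.
For i ≥ 2, u[i] depends only on (i - 2) mod 5. (52 - 2) mod 5 = 0, so u[52] = u[2] = 9.

9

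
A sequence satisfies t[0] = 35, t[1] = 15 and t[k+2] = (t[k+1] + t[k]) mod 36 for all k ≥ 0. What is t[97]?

15

Computing terms: t[0] = 35, t[1] = 15, t[2] = 14, t[3] = 29, t[4] = 7, t[5] = 0, t[6] = 7, t[7] = 7, t[8] = 14, t[9] = 21, t[10] = 35, t[11] = 20, t[12] = 19, t[13] = 3, t[14] = 22, t[15] = 25, t[16] = 11, t[17] = 0, t[18] = 11, t[19] = 11, t[20] = 22, t[21] = 33, t[22] = 19, t[23] = 16, t[24] = 35, t[25] = 15.
Since (t[24], t[25]) = (t[0], t[1]) = (35, 15) (two consecutive terms determine the rest), the sequence is periodic with period 24.
So t[97] = t[0 + ((97-0) mod 24)] = t[1] = 15.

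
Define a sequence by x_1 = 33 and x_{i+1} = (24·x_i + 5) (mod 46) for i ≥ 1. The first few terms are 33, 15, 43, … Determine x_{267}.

We have x_1 = 33,  x_2 = 15,  x_3 = 43,  x_4 = 25,  x_5 = 7,  x_6 = 35,  x_7 = 17,  x_8 = 45,  x_9 = 27,  x_{10} = 9,  x_{11} = 37,  x_{12} = 19,  x_{13} = 1,  x_{14} = 29,  x_{15} = 11,  x_{16} = 39,  x_{17} = 21,  x_{18} = 3,  x_{19} = 31,  x_{20} = 13,  x_{21} = 41,  x_{22} = 23,  x_{23} = 5,  x_{24} = 33.
Since x_{24} = x_1 = 33, the sequence is periodic with period 23.
So x_{267} = x_{1 + ((267-1) mod 23)} = x_{14} = 29.

29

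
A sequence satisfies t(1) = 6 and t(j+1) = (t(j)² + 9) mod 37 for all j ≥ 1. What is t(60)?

10

We have t(1) = 6,  t(2) = 8,  t(3) = 36,  t(4) = 10,  t(5) = 35,  t(6) = 13,  t(7) = 30,  t(8) = 21,  t(9) = 6.
The sequence repeats with period 8.
(60 - 1) mod 8 = 3, so t(60) = t(4) = 10.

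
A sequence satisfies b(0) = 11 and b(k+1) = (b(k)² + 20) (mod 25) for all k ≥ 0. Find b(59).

21

Computing terms: b(0) = 11; b(1) = 16; b(2) = 1; b(3) = 21; b(4) = 11.
Since b(4) = b(0) = 11, the sequence is periodic with period 4.
(59 - 0) mod 4 = 3, so b(59) = b(3) = 21.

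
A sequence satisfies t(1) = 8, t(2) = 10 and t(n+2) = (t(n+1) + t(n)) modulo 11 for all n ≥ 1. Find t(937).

10

Computing terms: t(1) = 8; t(2) = 10; t(3) = 7; t(4) = 6; t(5) = 2; t(6) = 8; t(7) = 10.
The sequence repeats with period 5.
So t(937) = t(1 + ((937-1) mod 5)) = t(2) = 10.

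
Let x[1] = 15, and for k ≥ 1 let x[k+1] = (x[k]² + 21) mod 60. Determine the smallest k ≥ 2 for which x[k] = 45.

7

x[1] = 15, x[2] = 6, x[3] = 57, x[4] = 30, x[5] = 21, x[6] = 42, x[7] = 45, x[8] = 6.
Since x[8] = x[2] = 6, the sequence is eventually periodic: after a pre-period of length 1 it cycles with period 6.
The value 45 first appears (with k ≥ 2) at x[7].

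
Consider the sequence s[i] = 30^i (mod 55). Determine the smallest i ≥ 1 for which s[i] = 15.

4

Listing terms: s[0] = 1,  s[1] = 30,  s[2] = 20,  s[3] = 50,  s[4] = 15,  s[5] = 10,  s[6] = 25,  s[7] = 35,  s[8] = 5,  s[9] = 40,  s[10] = 45,  s[11] = 30.
Since s[11] = s[1] = 30, the sequence is eventually periodic: after a pre-period of length 1 it cycles with period 10.
The value 15 first appears (with i ≥ 1) at s[4].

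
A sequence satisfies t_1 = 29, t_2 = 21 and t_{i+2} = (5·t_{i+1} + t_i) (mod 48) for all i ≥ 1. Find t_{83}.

Listing terms: t_1 = 29; t_2 = 21; t_3 = 38; t_4 = 19; t_5 = 37; t_6 = 12; t_7 = 1; t_8 = 17; t_9 = 38; t_{10} = 15; t_{11} = 17; t_{12} = 4; t_{13} = 37; t_{14} = 45; t_{15} = 22; t_{16} = 11; t_{17} = 29; t_{18} = 12; t_{19} = 41; t_{20} = 25; t_{21} = 22; t_{22} = 39; t_{23} = 25; t_{24} = 20; t_{25} = 29; t_{26} = 21.
Since (t_{25}, t_{26}) = (t_1, t_2) = (29, 21) (two consecutive terms determine the rest), the sequence is periodic with period 24.
So t_{83} = t_{1 + ((83-1) mod 24)} = t_{11} = 17.

17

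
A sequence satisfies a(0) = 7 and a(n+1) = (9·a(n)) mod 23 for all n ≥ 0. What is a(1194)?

21

Computing terms: a(0) = 7, a(1) = 17, a(2) = 15, a(3) = 20, a(4) = 19, a(5) = 10, a(6) = 21, a(7) = 5, a(8) = 22, a(9) = 14, a(10) = 11, a(11) = 7.
Since a(11) = a(0) = 7, the sequence is periodic with period 11.
(1194 - 0) mod 11 = 6, so a(1194) = a(6) = 21.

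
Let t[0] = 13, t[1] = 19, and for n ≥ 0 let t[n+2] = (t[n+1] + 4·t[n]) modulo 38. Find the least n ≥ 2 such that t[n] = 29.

16

We have t[0] = 13; t[1] = 19; t[2] = 33; t[3] = 33; t[4] = 13; t[5] = 31; t[6] = 7; t[7] = 17; t[8] = 7; t[9] = 37; t[10] = 27; t[11] = 23; t[12] = 17; t[13] = 33; t[14] = 25; t[15] = 5; t[16] = 29; t[17] = 11; t[18] = 13; t[19] = 19.
Since (t[18], t[19]) = (t[0], t[1]) = (13, 19) (two consecutive terms determine the rest), the sequence is periodic with period 18.
The value 29 first appears (with n ≥ 2) at t[16].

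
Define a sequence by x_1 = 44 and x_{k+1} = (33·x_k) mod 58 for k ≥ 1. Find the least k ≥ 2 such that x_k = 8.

x_1 = 44; x_2 = 2; x_3 = 8; x_4 = 32; x_5 = 12; x_6 = 48; x_7 = 18; x_8 = 14; x_9 = 56; x_{10} = 50; x_{11} = 26; x_{12} = 46; x_{13} = 10; x_{14} = 40; x_{15} = 44.
The sequence repeats with period 14.
The value 8 first appears (with k ≥ 2) at x_3.

3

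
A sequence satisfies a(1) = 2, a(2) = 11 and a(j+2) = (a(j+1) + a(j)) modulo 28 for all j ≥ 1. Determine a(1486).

16

Listing terms: a(1) = 2, a(2) = 11, a(3) = 13, a(4) = 24, a(5) = 9, a(6) = 5, a(7) = 14, a(8) = 19, a(9) = 5, a(10) = 24, a(11) = 1, a(12) = 25, a(13) = 26, a(14) = 23, a(15) = 21, a(16) = 16, a(17) = 9, a(18) = 25, a(19) = 6, a(20) = 3, a(21) = 9, a(22) = 12, a(23) = 21, a(24) = 5, a(25) = 26, a(26) = 3, a(27) = 1, a(28) = 4, a(29) = 5, a(30) = 9, a(31) = 14, a(32) = 23, a(33) = 9, a(34) = 4, a(35) = 13, a(36) = 17, a(37) = 2, a(38) = 19, a(39) = 21, a(40) = 12, a(41) = 5, a(42) = 17, a(43) = 22, a(44) = 11, a(45) = 5, a(46) = 16, a(47) = 21, a(48) = 9, a(49) = 2, a(50) = 11.
Since (a(49), a(50)) = (a(1), a(2)) = (2, 11) (two consecutive terms determine the rest), the sequence is periodic with period 48.
(1486 - 1) mod 48 = 45, so a(1486) = a(46) = 16.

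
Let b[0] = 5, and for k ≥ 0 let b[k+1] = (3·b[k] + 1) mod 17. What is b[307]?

We have b[0] = 5; b[1] = 16; b[2] = 15; b[3] = 12; b[4] = 3; b[5] = 10; b[6] = 14; b[7] = 9; b[8] = 11; b[9] = 0; b[10] = 1; b[11] = 4; b[12] = 13; b[13] = 6; b[14] = 2; b[15] = 7; b[16] = 5.
The sequence repeats with period 16.
(307 - 0) mod 16 = 3, so b[307] = b[3] = 12.

12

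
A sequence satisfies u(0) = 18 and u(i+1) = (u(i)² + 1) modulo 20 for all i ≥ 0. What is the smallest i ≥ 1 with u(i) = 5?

1

We have u(0) = 18, u(1) = 5, u(2) = 6, u(3) = 17, u(4) = 10, u(5) = 1, u(6) = 2, u(7) = 5.
Since u(7) = u(1) = 5, the sequence is eventually periodic: after a pre-period of length 1 it cycles with period 6.
The value 5 first appears (with i ≥ 1) at u(1).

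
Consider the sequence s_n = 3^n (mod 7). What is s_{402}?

We have s_1 = 3; s_2 = 2; s_3 = 6; s_4 = 4; s_5 = 5; s_6 = 1; s_7 = 3.
The sequence repeats with period 6.
So s_{402} = s_{1 + ((402-1) mod 6)} = s_6 = 1.

1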